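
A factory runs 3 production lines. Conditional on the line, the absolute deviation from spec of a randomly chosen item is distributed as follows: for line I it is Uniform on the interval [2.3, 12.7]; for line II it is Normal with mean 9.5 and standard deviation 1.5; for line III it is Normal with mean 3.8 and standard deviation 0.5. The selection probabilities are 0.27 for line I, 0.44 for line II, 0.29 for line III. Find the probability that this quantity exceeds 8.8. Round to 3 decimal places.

0.400

Conditional on each line, P(X > 8.8): I: 0.375; II: 0.679631; III: 0.
By total probability, P(X > 8.8) = 0.27·0.375 + 0.44·0.679631 + 0.29·0 = 0.400288.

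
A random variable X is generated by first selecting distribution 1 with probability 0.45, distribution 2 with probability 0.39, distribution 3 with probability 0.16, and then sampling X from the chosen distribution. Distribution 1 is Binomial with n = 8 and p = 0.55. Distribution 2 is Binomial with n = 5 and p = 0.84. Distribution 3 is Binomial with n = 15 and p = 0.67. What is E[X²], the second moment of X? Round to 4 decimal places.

33.4357

For each component E[X²] = Var + (mean)², giving 1: 21.34; 2: 18.312; 3: 104.319.
Overall E[X²] = 0.45·21.34 + 0.39·18.312 + 0.16·104.319 = 33.4357.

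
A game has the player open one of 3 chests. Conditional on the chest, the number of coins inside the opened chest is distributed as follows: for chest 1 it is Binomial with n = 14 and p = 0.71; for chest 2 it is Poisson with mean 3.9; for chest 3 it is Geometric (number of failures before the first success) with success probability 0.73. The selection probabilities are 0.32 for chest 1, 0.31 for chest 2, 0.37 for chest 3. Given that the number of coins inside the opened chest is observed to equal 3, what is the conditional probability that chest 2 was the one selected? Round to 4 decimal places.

0.9204

Likelihoods P(X=3 | ·): 1: 0.000158948; 2: 0.200122; 3: 0.0143686.
Posterior ∝ prior × likelihood. Numerator for 2: 0.31·0.200122 = 0.0620377.
Normalizing constant: 0.32·0.000158948 + 0.31·0.200122 + 0.37·0.0143686 = 0.067405.
P(2 | observation) = 0.0620377 / 0.067405 = 0.920373.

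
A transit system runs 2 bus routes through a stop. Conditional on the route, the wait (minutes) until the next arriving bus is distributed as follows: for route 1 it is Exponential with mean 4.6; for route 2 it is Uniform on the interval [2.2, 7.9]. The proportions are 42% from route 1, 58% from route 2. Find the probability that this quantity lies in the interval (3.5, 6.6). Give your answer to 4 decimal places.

Conditional on each route, P(3.5 < X < 6.6): 1: 0.229093; 2: 0.54386.
By total probability, P(3.5 < X < 6.6) = 0.42·0.229093 + 0.58·0.54386 = 0.411658.

0.4117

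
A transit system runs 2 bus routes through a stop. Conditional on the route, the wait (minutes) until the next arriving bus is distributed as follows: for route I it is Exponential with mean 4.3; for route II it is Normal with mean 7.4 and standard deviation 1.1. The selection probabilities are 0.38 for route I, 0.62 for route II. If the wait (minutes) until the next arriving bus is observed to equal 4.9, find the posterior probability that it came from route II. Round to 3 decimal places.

Likelihoods f(4.9 | ·): I: 0.0744111; II: 0.0274087.
Posterior ∝ prior × likelihood. Numerator for II: 0.62·0.0274087 = 0.0169934.
Normalizing constant: 0.38·0.0744111 + 0.62·0.0274087 = 0.0452696.
P(II | observation) = 0.0169934 / 0.0452696 = 0.375382.

0.375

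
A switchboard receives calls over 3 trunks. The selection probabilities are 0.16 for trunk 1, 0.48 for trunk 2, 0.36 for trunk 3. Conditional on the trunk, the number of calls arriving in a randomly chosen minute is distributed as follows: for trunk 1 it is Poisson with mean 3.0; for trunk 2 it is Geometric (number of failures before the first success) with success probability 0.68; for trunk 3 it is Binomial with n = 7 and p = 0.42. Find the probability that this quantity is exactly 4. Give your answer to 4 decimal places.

Conditional on each trunk, P(X = 4): 1: 0.168031; 2: 0.00713032; 3: 0.212495.
By total probability, P(X = 4) = 0.16·0.168031 + 0.48·0.00713032 + 0.36·0.212495 = 0.106806.

0.1068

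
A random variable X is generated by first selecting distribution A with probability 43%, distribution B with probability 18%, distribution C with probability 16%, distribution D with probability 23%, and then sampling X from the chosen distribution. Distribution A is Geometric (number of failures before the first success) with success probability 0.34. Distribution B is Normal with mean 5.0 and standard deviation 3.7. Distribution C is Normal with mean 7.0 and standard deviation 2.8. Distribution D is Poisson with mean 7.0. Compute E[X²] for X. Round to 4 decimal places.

For each component E[X²] = Var + (mean)², giving A: 9.47751; B: 38.69; C: 56.84; D: 56.
Overall E[X²] = 0.43·9.47751 + 0.18·38.69 + 0.16·56.84 + 0.23·56 = 33.0139.

33.0139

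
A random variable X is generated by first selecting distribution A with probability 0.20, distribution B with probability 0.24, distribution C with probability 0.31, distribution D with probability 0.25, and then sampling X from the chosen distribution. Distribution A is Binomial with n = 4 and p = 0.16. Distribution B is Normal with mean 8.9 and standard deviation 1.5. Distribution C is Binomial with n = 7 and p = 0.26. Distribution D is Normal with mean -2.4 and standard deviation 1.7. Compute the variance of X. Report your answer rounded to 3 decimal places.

Per component, A: μ=0.64, E[X²]=0.9472; B: μ=8.9, E[X²]=81.46; C: μ=1.82, E[X²]=4.6592; D: μ=-2.4, E[X²]=8.65.
E[X] = 0.2·0.64 + 0.24·8.9 + 0.31·1.82 + 0.25·-2.4 = 2.2282.
E[X²] = 0.2·0.9472 + 0.24·81.46 + 0.31·4.6592 + 0.25·8.65 = 23.3467.
Var(X) = E[X²] − (E[X])² = 23.3467 − 4.96488 = 18.3818.

18.382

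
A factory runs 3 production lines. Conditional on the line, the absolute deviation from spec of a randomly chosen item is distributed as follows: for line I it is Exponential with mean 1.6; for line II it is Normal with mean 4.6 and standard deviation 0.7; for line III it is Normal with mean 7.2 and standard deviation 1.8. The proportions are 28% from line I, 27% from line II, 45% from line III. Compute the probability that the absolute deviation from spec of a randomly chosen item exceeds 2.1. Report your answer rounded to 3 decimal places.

0.794

Conditional on each line, P(X > 2.1): I: 0.269146; II: 0.999822; III: 0.997697.
By total probability, P(X > 2.1) = 0.28·0.269146 + 0.27·0.999822 + 0.45·0.997697 = 0.794277.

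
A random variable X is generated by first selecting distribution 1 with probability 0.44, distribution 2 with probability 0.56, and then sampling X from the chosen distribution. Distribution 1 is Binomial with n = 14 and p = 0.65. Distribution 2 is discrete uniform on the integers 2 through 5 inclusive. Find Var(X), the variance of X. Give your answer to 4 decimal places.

Per component, 1: μ=9.1, E[X²]=85.995; 2: μ=3.5, E[X²]=13.5.
E[X] = 0.44·9.1 + 0.56·3.5 = 5.964.
E[X²] = 0.44·85.995 + 0.56·13.5 = 45.3978.
Var(X) = E[X²] − (E[X])² = 45.3978 − 35.5693 = 9.8285.

9.8285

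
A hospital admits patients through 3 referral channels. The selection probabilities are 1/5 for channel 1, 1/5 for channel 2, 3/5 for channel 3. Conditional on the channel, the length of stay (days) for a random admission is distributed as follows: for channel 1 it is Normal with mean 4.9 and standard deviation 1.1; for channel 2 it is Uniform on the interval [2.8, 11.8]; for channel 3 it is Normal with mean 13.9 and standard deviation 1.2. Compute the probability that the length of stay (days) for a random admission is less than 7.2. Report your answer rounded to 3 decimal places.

Conditional on each channel, P(X < 7.2): 1: 0.981732; 2: 0.488889; 3: 1.17976e-08.
By total probability, P(X < 7.2) = 0.2·0.981732 + 0.2·0.488889 + 0.6·1.17976e-08 = 0.294124.

0.294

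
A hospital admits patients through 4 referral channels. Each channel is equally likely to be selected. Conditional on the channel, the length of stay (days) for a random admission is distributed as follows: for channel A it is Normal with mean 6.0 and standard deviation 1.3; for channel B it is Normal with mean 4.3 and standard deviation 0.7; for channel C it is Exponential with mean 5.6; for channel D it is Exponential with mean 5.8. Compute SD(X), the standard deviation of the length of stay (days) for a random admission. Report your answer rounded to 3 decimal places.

Per component, A: μ=6, E[X²]=37.69; B: μ=4.3, E[X²]=18.98; C: μ=5.6, E[X²]=62.72; D: μ=5.8, E[X²]=67.28.
E[X] = 0.25·6 + 0.25·4.3 + 0.25·5.6 + 0.25·5.8 = 5.425.
E[X²] = 0.25·37.69 + 0.25·18.98 + 0.25·62.72 + 0.25·67.28 = 46.6675.
Var(X) = E[X²] − (E[X])² = 46.6675 − 29.4306 = 17.2369.
SD(X) = √17.2369 = 4.15173.

4.152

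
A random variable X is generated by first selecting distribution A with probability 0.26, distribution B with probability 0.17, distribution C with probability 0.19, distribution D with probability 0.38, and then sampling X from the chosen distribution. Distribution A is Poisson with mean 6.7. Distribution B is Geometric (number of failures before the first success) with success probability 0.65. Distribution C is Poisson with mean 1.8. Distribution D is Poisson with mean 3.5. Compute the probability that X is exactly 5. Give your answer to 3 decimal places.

Conditional on each component, P(X = 5): A: 0.13849; B: 0.00341392; C: 0.0260286; D: 0.132169.
By total probability, P(X = 5) = 0.26·0.13849 + 0.17·0.00341392 + 0.19·0.0260286 + 0.38·0.132169 = 0.0917574.

0.092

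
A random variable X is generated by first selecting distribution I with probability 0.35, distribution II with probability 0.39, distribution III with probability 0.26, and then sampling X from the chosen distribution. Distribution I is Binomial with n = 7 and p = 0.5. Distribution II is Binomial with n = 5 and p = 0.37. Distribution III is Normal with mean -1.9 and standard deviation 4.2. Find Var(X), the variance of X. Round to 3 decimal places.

Per component, I: μ=3.5, E[X²]=14; II: μ=1.85, E[X²]=4.588; III: μ=-1.9, E[X²]=21.25.
E[X] = 0.35·3.5 + 0.39·1.85 + 0.26·-1.9 = 1.4525.
E[X²] = 0.35·14 + 0.39·4.588 + 0.26·21.25 = 12.2143.
Var(X) = E[X²] − (E[X])² = 12.2143 − 2.10976 = 10.1046.

10.105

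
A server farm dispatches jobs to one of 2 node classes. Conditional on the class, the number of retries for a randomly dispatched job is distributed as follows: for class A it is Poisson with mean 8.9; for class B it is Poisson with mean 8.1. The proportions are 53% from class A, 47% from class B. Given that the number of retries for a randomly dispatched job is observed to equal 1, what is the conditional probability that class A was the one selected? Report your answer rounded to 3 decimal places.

Likelihoods P(X=1 | ·): A: 0.00121386; B: 0.00245867.
Posterior ∝ prior × likelihood. Numerator for A: 0.53·0.00121386 = 0.000643347.
Normalizing constant: 0.53·0.00121386 + 0.47·0.00245867 = 0.00179892.
P(A | observation) = 0.000643347 / 0.00179892 = 0.357629.

0.358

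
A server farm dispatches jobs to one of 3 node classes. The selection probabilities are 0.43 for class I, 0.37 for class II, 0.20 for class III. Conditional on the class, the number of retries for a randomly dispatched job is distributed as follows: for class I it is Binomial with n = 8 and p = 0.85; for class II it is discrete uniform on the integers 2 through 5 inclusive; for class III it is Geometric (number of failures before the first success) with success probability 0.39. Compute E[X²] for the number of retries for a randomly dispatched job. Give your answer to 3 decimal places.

For each component E[X²] = Var + (mean)², giving I: 47.26; II: 13.5; III: 6.45694.
Overall E[X²] = 0.43·47.26 + 0.37·13.5 + 0.2·6.45694 = 26.6082.

26.608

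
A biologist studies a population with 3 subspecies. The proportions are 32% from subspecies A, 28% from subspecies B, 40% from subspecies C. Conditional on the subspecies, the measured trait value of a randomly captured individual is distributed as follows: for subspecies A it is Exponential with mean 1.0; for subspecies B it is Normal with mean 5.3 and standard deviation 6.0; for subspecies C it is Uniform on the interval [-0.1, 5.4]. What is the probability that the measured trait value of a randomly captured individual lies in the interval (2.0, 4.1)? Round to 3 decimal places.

Conditional on each subspecies, P(2.0 < X < 4.1): A: 0.118763; B: 0.129581; C: 0.381818.
By total probability, P(2.0 < X < 4.1) = 0.32·0.118763 + 0.28·0.129581 + 0.4·0.381818 = 0.227014.

0.227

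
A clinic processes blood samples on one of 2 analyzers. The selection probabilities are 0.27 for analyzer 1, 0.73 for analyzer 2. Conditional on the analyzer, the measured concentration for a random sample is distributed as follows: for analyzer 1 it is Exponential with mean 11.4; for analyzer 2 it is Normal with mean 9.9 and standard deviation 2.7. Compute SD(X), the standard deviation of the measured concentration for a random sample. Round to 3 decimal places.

Per component, 1: μ=11.4, E[X²]=259.92; 2: μ=9.9, E[X²]=105.3.
E[X] = 0.27·11.4 + 0.73·9.9 = 10.305.
E[X²] = 0.27·259.92 + 0.73·105.3 = 147.047.
Var(X) = E[X²] − (E[X])² = 147.047 − 106.193 = 40.8544.
SD(X) = √40.8544 = 6.39174.

6.392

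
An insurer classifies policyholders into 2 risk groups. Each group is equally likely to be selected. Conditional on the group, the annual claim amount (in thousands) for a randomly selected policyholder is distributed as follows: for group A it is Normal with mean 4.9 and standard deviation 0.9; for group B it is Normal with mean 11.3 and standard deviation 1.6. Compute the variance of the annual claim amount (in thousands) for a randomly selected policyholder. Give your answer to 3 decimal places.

11.925

Per component, A: μ=4.9, E[X²]=24.82; B: μ=11.3, E[X²]=130.25.
E[X] = 0.5·4.9 + 0.5·11.3 = 8.1.
E[X²] = 0.5·24.82 + 0.5·130.25 = 77.535.
Var(X) = E[X²] − (E[X])² = 77.535 − 65.61 = 11.925.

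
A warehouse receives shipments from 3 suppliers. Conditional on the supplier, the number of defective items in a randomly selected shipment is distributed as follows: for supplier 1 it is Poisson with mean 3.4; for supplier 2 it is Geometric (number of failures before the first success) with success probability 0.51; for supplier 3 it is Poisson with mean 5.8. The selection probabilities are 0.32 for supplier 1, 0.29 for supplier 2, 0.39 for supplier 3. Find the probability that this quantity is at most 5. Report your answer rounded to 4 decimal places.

0.7511

Conditional on each supplier, P(X ≤ 5): 1: 0.870542; 2: 0.986159; 3: 0.478315.
By total probability, P(X ≤ 5) = 0.32·0.870542 + 0.29·0.986159 + 0.39·0.478315 = 0.751102.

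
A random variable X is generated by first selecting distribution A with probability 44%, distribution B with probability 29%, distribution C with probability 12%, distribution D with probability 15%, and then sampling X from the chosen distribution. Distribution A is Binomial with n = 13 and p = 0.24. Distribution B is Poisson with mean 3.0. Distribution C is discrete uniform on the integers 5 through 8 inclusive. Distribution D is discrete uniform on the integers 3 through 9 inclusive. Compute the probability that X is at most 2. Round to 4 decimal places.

Conditional on each component, P(X ≤ 2): A: 0.363593; B: 0.42319; C: 0; D: 0.
By total probability, P(X ≤ 2) = 0.44·0.363593 + 0.29·0.42319 + 0.12·0 + 0.15·0 = 0.282706.

0.2827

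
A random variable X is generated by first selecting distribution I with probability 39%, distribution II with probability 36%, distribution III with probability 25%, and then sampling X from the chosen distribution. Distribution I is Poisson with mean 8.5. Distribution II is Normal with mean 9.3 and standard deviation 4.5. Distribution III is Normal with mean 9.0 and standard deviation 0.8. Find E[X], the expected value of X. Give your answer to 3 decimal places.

8.913

Component means — I: 8.5; II: 9.3; III: 9.
E[X] = 0.39·8.5 + 0.36·9.3 + 0.25·9 = 8.913.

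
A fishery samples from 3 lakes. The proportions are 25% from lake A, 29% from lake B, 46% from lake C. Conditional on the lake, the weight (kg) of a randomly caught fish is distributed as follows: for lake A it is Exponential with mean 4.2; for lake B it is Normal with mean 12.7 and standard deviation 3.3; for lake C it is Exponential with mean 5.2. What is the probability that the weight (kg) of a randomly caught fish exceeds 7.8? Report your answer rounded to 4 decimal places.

Conditional on each lake, P(X > 7.8): A: 0.156118; B: 0.931208; C: 0.22313.
By total probability, P(X > 7.8) = 0.25·0.156118 + 0.29·0.931208 + 0.46·0.22313 = 0.41172.

0.4117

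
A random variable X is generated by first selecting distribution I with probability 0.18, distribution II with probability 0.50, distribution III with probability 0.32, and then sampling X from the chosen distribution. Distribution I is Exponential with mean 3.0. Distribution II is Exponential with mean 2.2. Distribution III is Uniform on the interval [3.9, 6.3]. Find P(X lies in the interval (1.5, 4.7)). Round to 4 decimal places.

0.3721

Conditional on each component, P(1.5 < X < 4.7): I: 0.397791; II: 0.387613; III: 0.333333.
By total probability, P(1.5 < X < 4.7) = 0.18·0.397791 + 0.5·0.387613 + 0.32·0.333333 = 0.372076.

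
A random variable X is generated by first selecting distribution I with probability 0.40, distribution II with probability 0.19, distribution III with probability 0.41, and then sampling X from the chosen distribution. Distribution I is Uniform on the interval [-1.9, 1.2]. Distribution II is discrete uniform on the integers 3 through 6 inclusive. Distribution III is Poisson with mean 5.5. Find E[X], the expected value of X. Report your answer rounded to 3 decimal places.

Component means — I: -0.35; II: 4.5; III: 5.5.
E[X] = 0.4·-0.35 + 0.19·4.5 + 0.41·5.5 = 2.97.

2.970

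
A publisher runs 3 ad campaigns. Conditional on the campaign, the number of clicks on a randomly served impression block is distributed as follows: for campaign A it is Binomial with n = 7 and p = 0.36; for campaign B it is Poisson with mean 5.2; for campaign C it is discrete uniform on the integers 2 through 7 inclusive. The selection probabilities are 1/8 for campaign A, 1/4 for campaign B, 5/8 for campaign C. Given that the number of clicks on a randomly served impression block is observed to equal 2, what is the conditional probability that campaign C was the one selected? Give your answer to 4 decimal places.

Likelihoods P(X=2 | ·): A: 0.29223; B: 0.074584; C: 0.166667.
Posterior ∝ prior × likelihood. Numerator for C: 0.625·0.166667 = 0.104167.
Normalizing constant: 0.125·0.29223 + 0.25·0.074584 + 0.625·0.166667 = 0.159341.
P(C | observation) = 0.104167 / 0.159341 = 0.653733.

0.6537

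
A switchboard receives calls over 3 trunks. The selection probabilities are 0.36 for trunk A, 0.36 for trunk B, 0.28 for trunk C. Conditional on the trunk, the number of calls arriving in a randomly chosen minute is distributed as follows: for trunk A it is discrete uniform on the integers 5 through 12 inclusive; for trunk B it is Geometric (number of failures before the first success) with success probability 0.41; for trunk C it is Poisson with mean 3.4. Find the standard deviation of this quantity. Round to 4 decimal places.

3.6846

Per component, A: μ=8.5, E[X²]=77.5; B: μ=1.43902, E[X²]=5.58061; C: μ=3.4, E[X²]=14.96.
E[X] = 0.36·8.5 + 0.36·1.43902 + 0.28·3.4 = 4.53005.
E[X²] = 0.36·77.5 + 0.36·5.58061 + 0.28·14.96 = 34.0978.
Var(X) = E[X²] − (E[X])² = 34.0978 − 20.5213 = 13.5765.
SD(X) = √13.5765 = 3.68463.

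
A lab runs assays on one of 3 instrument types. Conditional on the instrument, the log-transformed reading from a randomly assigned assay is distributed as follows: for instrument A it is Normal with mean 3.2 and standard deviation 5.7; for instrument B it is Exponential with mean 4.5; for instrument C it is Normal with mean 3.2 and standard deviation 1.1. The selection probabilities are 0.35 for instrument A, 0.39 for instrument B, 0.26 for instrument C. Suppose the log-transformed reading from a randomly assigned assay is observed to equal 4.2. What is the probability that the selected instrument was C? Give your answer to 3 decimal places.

0.517

Likelihoods f(4.2 | ·): A: 0.068921; B: 0.0873868; C: 0.239915.
Posterior ∝ prior × likelihood. Numerator for C: 0.26·0.239915 = 0.0623778.
Normalizing constant: 0.35·0.068921 + 0.39·0.0873868 + 0.26·0.239915 = 0.120581.
P(C | observation) = 0.0623778 / 0.120581 = 0.51731.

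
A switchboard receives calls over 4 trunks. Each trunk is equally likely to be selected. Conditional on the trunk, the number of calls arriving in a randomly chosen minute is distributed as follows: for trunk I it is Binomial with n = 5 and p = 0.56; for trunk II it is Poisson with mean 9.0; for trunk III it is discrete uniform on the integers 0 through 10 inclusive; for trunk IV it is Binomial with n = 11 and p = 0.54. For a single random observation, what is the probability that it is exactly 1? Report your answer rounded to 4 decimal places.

Conditional on each trunk, P(X = 1): I: 0.104947; II: 0.00111069; III: 0.0909091; IV: 0.00251979.
By total probability, P(X = 1) = 0.25·0.104947 + 0.25·0.00111069 + 0.25·0.0909091 + 0.25·0.00251979 = 0.0498716.

0.0499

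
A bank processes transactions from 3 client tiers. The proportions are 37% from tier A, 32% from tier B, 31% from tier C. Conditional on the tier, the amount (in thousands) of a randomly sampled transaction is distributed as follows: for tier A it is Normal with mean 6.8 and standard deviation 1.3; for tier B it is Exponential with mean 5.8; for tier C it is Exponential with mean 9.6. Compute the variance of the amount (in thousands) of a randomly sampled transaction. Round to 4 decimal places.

42.4098

Per component, A: μ=6.8, E[X²]=47.93; B: μ=5.8, E[X²]=67.28; C: μ=9.6, E[X²]=184.32.
E[X] = 0.37·6.8 + 0.32·5.8 + 0.31·9.6 = 7.348.
E[X²] = 0.37·47.93 + 0.32·67.28 + 0.31·184.32 = 96.4029.
Var(X) = E[X²] − (E[X])² = 96.4029 − 53.9931 = 42.4098.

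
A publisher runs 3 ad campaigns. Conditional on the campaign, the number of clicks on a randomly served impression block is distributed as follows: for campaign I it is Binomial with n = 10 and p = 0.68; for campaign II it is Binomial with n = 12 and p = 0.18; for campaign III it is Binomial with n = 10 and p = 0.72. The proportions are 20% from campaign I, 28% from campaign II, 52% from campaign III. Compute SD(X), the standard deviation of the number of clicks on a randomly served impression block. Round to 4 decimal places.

Per component, I: μ=6.8, E[X²]=48.416; II: μ=2.16, E[X²]=6.4368; III: μ=7.2, E[X²]=53.856.
E[X] = 0.2·6.8 + 0.28·2.16 + 0.52·7.2 = 5.7088.
E[X²] = 0.2·48.416 + 0.28·6.4368 + 0.52·53.856 = 39.4906.
Var(X) = E[X²] − (E[X])² = 39.4906 − 32.5904 = 6.90023.
SD(X) = √6.90023 = 2.62683.

2.6268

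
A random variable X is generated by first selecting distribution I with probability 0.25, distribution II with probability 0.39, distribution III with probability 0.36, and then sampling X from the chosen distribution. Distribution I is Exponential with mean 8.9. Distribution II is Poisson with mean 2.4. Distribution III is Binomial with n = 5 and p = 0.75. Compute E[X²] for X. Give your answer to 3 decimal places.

48.187

For each component E[X²] = Var + (mean)², giving I: 158.42; II: 8.16; III: 15.
Overall E[X²] = 0.25·158.42 + 0.39·8.16 + 0.36·15 = 48.1874.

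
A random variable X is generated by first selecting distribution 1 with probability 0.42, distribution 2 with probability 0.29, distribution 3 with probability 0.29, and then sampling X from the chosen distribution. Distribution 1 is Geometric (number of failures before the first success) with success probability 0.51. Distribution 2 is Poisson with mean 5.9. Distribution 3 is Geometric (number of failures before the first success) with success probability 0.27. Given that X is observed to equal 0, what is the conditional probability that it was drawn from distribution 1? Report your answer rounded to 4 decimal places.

Likelihoods P(X=0 | ·): 1: 0.51; 2: 0.00273944; 3: 0.27.
Posterior ∝ prior × likelihood. Numerator for 1: 0.42·0.51 = 0.2142.
Normalizing constant: 0.42·0.51 + 0.29·0.00273944 + 0.29·0.27 = 0.293294.
P(1 | observation) = 0.2142 / 0.293294 = 0.730324.

0.7303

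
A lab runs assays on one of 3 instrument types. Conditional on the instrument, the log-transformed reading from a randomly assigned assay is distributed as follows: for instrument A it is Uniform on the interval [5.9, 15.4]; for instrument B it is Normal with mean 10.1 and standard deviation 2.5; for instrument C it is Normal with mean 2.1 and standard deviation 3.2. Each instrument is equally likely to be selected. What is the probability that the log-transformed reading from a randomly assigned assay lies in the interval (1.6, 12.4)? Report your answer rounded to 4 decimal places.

0.6888

Conditional on each instrument, P(1.6 < X < 12.4): A: 0.684211; B: 0.820877; C: 0.561438.
By total probability, P(1.6 < X < 12.4) = 0.333333·0.684211 + 0.333333·0.820877 + 0.333333·0.561438 = 0.688842.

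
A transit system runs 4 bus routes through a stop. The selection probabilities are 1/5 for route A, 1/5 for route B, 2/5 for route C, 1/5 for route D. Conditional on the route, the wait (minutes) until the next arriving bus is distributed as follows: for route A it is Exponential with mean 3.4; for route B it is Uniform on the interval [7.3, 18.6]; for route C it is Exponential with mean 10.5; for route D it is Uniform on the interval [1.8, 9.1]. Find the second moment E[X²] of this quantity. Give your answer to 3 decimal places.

For each component E[X²] = Var + (mean)², giving A: 23.12; B: 178.343; C: 220.5; D: 34.1433.
Overall E[X²] = 0.2·23.12 + 0.2·178.343 + 0.4·220.5 + 0.2·34.1433 = 135.321.

135.321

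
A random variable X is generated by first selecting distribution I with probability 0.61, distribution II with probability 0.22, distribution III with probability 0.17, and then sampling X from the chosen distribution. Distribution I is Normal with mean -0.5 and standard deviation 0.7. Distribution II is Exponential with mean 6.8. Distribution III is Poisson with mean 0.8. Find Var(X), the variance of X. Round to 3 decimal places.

Per component, I: μ=-0.5, E[X²]=0.74; II: μ=6.8, E[X²]=92.48; III: μ=0.8, E[X²]=1.44.
E[X] = 0.61·-0.5 + 0.22·6.8 + 0.17·0.8 = 1.327.
E[X²] = 0.61·0.74 + 0.22·92.48 + 0.17·1.44 = 21.0418.
Var(X) = E[X²] − (E[X])² = 21.0418 − 1.76093 = 19.2809.

19.281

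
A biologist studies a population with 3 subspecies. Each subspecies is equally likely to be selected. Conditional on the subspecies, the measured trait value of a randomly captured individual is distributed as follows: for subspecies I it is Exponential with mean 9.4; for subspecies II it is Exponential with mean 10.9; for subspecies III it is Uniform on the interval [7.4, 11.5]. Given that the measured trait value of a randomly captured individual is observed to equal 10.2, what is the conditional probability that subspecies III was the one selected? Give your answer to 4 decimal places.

0.7722

Likelihoods f(10.2 | ·): I: 0.0359432; II: 0.035989; III: 0.243902.
Posterior ∝ prior × likelihood. Numerator for III: 0.333333·0.243902 = 0.0813008.
Normalizing constant: 0.333333·0.0359432 + 0.333333·0.035989 + 0.333333·0.243902 = 0.105278.
P(III | observation) = 0.0813008 / 0.105278 = 0.772247.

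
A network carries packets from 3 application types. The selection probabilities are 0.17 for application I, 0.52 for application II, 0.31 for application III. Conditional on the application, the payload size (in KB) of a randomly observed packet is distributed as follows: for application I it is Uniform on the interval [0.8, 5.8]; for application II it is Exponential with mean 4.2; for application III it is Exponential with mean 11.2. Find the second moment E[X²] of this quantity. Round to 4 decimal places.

For each component E[X²] = Var + (mean)², giving I: 12.9733; II: 35.28; III: 250.88.
Overall E[X²] = 0.17·12.9733 + 0.52·35.28 + 0.31·250.88 = 98.3239.

98.3239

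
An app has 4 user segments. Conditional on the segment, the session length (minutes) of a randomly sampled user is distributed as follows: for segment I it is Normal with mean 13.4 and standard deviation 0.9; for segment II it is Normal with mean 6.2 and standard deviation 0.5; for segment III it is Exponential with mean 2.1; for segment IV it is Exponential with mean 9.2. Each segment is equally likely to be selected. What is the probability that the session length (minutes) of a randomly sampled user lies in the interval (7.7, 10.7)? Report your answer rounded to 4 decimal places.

Conditional on each segment, P(7.7 < X < 10.7): I: 0.0013499; II: 0.0013499; III: 0.0194357; IV: 0.120493.
By total probability, P(7.7 < X < 10.7) = 0.25·0.0013499 + 0.25·0.0013499 + 0.25·0.0194357 + 0.25·0.120493 = 0.0356571.

0.0357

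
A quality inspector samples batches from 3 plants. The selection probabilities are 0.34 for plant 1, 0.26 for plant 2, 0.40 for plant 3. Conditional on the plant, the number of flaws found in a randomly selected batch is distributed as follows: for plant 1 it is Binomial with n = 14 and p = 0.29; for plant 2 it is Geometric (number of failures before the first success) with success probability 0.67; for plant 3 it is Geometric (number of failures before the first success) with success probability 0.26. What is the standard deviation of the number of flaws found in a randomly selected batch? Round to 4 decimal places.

2.7297

Per component, 1: μ=4.06, E[X²]=19.3662; 2: μ=0.492537, E[X²]=0.977723; 3: μ=2.84615, E[X²]=19.0473.
E[X] = 0.34·4.06 + 0.26·0.492537 + 0.4·2.84615 = 2.64692.
E[X²] = 0.34·19.3662 + 0.26·0.977723 + 0.4·19.0473 = 14.4577.
Var(X) = E[X²] − (E[X])² = 14.4577 − 7.00619 = 7.45146.
SD(X) = √7.45146 = 2.72974.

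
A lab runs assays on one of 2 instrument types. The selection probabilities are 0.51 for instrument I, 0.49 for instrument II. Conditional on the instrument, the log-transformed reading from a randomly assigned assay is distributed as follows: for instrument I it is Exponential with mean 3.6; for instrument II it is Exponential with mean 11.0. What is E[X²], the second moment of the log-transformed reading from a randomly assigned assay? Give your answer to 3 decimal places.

131.799

For each component E[X²] = Var + (mean)², giving I: 25.92; II: 242.
Overall E[X²] = 0.51·25.92 + 0.49·242 = 131.799.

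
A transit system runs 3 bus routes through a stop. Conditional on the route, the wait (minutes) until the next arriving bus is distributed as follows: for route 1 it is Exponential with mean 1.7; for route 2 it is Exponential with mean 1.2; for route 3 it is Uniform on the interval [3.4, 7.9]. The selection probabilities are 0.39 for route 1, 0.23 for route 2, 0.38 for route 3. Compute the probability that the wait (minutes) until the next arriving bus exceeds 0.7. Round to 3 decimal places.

0.767

Conditional on each route, P(X > 0.7): 1: 0.66248; 2: 0.558035; 3: 1.
By total probability, P(X > 0.7) = 0.39·0.66248 + 0.23·0.558035 + 0.38·1 = 0.766715.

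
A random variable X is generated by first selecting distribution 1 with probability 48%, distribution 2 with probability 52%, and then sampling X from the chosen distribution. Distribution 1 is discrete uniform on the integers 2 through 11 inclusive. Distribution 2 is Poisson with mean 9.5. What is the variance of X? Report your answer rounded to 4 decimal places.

Per component, 1: μ=6.5, E[X²]=50.5; 2: μ=9.5, E[X²]=99.75.
E[X] = 0.48·6.5 + 0.52·9.5 = 8.06.
E[X²] = 0.48·50.5 + 0.52·99.75 = 76.11.
Var(X) = E[X²] − (E[X])² = 76.11 − 64.9636 = 11.1464.

11.1464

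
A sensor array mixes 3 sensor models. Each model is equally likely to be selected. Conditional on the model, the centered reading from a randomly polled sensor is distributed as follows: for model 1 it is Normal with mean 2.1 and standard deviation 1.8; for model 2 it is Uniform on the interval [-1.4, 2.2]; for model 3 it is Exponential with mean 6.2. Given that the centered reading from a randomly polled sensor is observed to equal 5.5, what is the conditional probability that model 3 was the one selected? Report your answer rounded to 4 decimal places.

Likelihoods f(5.5 | ·): 1: 0.0372287; 2: 0; 3: 0.0664274.
Posterior ∝ prior × likelihood. Numerator for 3: 0.333333·0.0664274 = 0.0221425.
Normalizing constant: 0.333333·0.0372287 + 0.333333·0 + 0.333333·0.0664274 = 0.034552.
P(3 | observation) = 0.0221425 / 0.034552 = 0.640844.

0.6408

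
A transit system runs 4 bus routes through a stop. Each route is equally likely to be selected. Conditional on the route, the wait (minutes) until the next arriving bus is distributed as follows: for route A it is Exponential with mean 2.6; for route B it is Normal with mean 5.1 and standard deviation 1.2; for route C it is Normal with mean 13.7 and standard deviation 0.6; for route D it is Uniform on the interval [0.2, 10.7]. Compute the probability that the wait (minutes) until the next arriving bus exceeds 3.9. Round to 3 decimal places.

0.678

Conditional on each route, P(X > 3.9): A: 0.22313; B: 0.841345; C: 1; D: 0.647619.
By total probability, P(X > 3.9) = 0.25·0.22313 + 0.25·0.841345 + 0.25·1 + 0.25·0.647619 = 0.678023.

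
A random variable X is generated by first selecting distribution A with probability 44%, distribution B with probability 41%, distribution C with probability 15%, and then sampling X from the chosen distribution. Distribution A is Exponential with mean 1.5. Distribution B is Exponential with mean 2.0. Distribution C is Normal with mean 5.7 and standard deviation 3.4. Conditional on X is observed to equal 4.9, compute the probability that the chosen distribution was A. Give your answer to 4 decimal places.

Likelihoods f(4.9 | ·): A: 0.0254222; B: 0.0431468; C: 0.114132.
Posterior ∝ prior × likelihood. Numerator for A: 0.44·0.0254222 = 0.0111858.
Normalizing constant: 0.44·0.0254222 + 0.41·0.0431468 + 0.15·0.114132 = 0.0459958.
P(A | observation) = 0.0111858 / 0.0459958 = 0.243191.

0.2432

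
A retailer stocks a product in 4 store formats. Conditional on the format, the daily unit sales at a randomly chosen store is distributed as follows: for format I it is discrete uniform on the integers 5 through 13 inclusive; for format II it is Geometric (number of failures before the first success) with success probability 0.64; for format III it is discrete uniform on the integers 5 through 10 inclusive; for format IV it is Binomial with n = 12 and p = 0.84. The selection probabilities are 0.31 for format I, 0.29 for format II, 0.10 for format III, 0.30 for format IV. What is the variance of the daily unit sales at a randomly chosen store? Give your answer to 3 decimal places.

19.152

Per component, I: μ=9, E[X²]=87.6667; II: μ=0.5625, E[X²]=1.19531; III: μ=7.5, E[X²]=59.1667; IV: μ=10.08, E[X²]=103.219.
E[X] = 0.31·9 + 0.29·0.5625 + 0.1·7.5 + 0.3·10.08 = 6.72713.
E[X²] = 0.31·87.6667 + 0.29·1.19531 + 0.1·59.1667 + 0.3·103.219 = 64.4057.
Var(X) = E[X²] − (E[X])² = 64.4057 − 45.2542 = 19.1515.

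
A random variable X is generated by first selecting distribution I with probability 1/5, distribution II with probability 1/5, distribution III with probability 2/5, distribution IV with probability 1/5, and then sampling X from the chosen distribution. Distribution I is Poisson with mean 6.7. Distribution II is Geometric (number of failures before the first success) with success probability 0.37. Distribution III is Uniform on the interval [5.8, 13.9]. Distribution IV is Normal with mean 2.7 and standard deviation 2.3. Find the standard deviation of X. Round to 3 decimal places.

4.169

Per component, I: μ=6.7, E[X²]=51.59; II: μ=1.7027, E[X²]=7.5011; III: μ=9.85, E[X²]=102.49; IV: μ=2.7, E[X²]=12.58.
E[X] = 0.2·6.7 + 0.2·1.7027 + 0.4·9.85 + 0.2·2.7 = 6.16054.
E[X²] = 0.2·51.59 + 0.2·7.5011 + 0.4·102.49 + 0.2·12.58 = 55.3302.
Var(X) = E[X²] − (E[X])² = 55.3302 − 37.9523 = 17.378.
SD(X) = √17.378 = 4.16869.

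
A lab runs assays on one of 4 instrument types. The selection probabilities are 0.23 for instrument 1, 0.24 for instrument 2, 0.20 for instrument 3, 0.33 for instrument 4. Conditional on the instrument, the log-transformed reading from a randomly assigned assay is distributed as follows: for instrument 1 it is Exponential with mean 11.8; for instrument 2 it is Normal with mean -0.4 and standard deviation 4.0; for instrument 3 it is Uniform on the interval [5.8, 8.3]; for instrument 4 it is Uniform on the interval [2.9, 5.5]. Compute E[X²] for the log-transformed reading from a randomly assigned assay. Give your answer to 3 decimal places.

For each component E[X²] = Var + (mean)², giving 1: 278.48; 2: 16.16; 3: 50.2233; 4: 18.2033.
Overall E[X²] = 0.23·278.48 + 0.24·16.16 + 0.2·50.2233 + 0.33·18.2033 = 83.9806.

83.981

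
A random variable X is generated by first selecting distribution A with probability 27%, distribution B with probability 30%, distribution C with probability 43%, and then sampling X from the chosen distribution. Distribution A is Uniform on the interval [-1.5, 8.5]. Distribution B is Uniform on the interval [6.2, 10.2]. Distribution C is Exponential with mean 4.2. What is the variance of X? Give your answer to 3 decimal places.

Per component, A: μ=3.5, E[X²]=20.5833; B: μ=8.2, E[X²]=68.5733; C: μ=4.2, E[X²]=35.28.
E[X] = 0.27·3.5 + 0.3·8.2 + 0.43·4.2 = 5.211.
E[X²] = 0.27·20.5833 + 0.3·68.5733 + 0.43·35.28 = 41.2999.
Var(X) = E[X²] − (E[X])² = 41.2999 − 27.1545 = 14.1454.

14.145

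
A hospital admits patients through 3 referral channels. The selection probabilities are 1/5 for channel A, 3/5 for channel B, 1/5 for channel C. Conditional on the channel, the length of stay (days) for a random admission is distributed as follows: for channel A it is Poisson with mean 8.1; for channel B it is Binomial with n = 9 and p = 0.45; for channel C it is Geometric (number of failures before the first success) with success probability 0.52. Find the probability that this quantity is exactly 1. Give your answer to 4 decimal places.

Conditional on each channel, P(X = 1): A: 0.00245867; B: 0.0339122; C: 0.2496.
By total probability, P(X = 1) = 0.2·0.00245867 + 0.6·0.0339122 + 0.2·0.2496 = 0.0707591.

0.0708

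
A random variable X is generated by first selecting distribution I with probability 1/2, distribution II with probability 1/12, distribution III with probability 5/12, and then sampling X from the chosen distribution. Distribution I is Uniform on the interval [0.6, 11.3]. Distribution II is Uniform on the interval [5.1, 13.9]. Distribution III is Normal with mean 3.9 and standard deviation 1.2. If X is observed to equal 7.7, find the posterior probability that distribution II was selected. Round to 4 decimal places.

0.1658

Likelihoods f(7.7 | ·): I: 0.0934579; II: 0.113636; III: 0.00220915.
Posterior ∝ prior × likelihood. Numerator for II: 0.0833333·0.113636 = 0.0094697.
Normalizing constant: 0.5·0.0934579 + 0.0833333·0.113636 + 0.416667·0.00220915 = 0.0571191.
P(II | observation) = 0.0094697 / 0.0571191 = 0.165788.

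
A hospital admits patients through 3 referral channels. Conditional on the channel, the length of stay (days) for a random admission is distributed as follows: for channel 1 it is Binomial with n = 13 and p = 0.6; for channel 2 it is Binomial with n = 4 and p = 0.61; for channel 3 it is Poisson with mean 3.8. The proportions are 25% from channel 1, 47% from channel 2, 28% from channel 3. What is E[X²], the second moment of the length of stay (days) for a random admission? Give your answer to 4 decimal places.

For each component E[X²] = Var + (mean)², giving 1: 63.96; 2: 6.9052; 3: 18.24.
Overall E[X²] = 0.25·63.96 + 0.47·6.9052 + 0.28·18.24 = 24.3426.

24.3426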